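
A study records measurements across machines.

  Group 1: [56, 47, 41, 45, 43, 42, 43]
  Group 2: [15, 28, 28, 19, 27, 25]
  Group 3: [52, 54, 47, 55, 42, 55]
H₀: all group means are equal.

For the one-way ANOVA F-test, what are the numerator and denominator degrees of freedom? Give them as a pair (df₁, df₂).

k = 3 groups, N = 19 total
df = (k−1, N−k) = (3−1, 19−3) = (2, 16)

degrees of freedom = [2, 16]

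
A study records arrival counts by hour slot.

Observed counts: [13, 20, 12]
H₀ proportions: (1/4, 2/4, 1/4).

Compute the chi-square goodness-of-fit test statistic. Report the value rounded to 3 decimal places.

n = 45; E_i = n·p_i = [11.25, 22.50, 11.25]
χ² = (13−11.25)²/11.25 + (20−22.50)²/22.50 + (12−11.25)²/11.25 = 0.6000
df = 2

test statistic = 0.600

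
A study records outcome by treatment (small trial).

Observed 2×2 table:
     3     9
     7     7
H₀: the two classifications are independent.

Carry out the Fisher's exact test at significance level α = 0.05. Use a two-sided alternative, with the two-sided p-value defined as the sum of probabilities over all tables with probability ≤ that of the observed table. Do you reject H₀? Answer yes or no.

reject H₀: no

Margins: r₁=12, r₂=14, c₁=10, c₂=16, n=26
p_obs = C(12,3)·C(14,7)/C(26,10); sum pmf over tables with pmf ≤ p_obs
p-value (two-sided) = 0.24752
At α=0.05: p ≥ α → fail to reject H₀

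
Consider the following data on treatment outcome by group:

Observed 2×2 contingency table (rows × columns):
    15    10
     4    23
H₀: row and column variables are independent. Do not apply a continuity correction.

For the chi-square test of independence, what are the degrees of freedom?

df = (r−1)(c−1) = (2−1)·(2−1) = 1

degrees of freedom = 1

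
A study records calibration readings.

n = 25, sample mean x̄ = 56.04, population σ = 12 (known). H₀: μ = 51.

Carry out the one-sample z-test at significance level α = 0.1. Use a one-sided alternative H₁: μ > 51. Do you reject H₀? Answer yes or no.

SE = σ/√n = 12/√25 = 2.4000
z = (x̄−μ₀)/SE = (56.04−51)/2.4000 = 2.1000
p-value (one-sided, H₁ greater) = 0.01786
At α=0.1: p < α → reject H₀

reject H₀: yes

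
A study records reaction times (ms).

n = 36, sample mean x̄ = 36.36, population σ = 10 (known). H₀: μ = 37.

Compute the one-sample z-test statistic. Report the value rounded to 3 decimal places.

SE = σ/√n = 10/√36 = 1.6667
z = (x̄−μ₀)/SE = (36.36−37)/1.6667 = -0.3840

test statistic = -0.384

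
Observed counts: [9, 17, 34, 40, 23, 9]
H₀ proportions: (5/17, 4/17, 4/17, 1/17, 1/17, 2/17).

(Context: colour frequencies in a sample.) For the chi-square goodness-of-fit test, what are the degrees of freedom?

degrees of freedom = 5

df = k − 1 = 6 − 1 = 5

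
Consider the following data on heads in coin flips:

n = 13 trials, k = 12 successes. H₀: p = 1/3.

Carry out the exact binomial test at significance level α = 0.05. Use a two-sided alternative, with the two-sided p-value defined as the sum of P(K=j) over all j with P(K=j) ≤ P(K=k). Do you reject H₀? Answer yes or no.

reject H₀: yes

Exact binomial: n=13, k=12, p₀=1/3=0.3333
P(X=j) = C(n,j)·p₀^j·(1−p₀)^(n−j); p = Σ P(X=j) over j with P(X=j) ≤ P(X=12)
p-value (two-sided) = 0.00002
At α=0.05: p < α → reject H₀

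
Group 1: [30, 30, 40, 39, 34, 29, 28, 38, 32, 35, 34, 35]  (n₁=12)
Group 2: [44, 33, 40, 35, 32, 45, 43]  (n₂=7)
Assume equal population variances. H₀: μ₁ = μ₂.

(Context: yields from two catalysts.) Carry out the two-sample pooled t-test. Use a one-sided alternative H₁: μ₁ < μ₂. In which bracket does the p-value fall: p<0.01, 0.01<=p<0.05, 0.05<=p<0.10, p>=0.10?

x̄₁=33.667, s₁=3.985, n₁=12
x̄₂=38.857, s₂=5.460, n₂=7
s_p² = [11·3.985² + 6·5.460²]/17 = 20.7955
SE = √(s_p²·(1/12+1/7)) = 2.1688
t = (33.667−38.857)/2.1688 = -2.3932
df = 17
p-value (one-sided, H₁ less) = 0.01426
→ bracket: 0.01<=p<0.05

p-value bracket: 0.01<=p<0.05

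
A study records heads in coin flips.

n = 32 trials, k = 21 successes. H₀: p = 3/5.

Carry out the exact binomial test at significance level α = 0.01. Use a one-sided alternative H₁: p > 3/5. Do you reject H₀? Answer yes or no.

reject H₀: no

Exact binomial: n=32, k=21, p₀=3/5=0.6000
P(X≥21) from Σ C(n,i)·p₀^i·(1−p₀)^(n−i)
p-value (one-sided, H₁ greater) = 0.32330
At α=0.01: p ≥ α → fail to reject H₀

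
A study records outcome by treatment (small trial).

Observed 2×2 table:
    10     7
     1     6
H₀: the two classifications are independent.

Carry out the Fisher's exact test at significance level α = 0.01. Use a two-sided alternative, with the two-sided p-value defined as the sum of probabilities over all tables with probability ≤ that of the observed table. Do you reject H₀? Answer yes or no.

Margins: r₁=17, r₂=7, c₁=11, c₂=13, n=24
p_obs = C(17,10)·C(7,1)/C(24,11); sum pmf over tables with pmf ≤ p_obs
p-value (two-sided) = 0.07780
At α=0.01: p ≥ α → fail to reject H₀

reject H₀: no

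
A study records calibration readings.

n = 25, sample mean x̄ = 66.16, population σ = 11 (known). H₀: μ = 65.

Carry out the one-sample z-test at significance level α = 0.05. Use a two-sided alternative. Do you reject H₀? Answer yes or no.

SE = σ/√n = 11/√25 = 2.2000
z = (x̄−μ₀)/SE = (66.16−65)/2.2000 = 0.5273
p-value (two-sided) = 0.59800
At α=0.05: p ≥ α → fail to reject H₀

reject H₀: no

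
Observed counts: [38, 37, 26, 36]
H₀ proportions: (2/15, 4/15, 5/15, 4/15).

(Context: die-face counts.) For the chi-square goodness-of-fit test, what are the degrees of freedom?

df = k − 1 = 4 − 1 = 3

degrees of freedom = 3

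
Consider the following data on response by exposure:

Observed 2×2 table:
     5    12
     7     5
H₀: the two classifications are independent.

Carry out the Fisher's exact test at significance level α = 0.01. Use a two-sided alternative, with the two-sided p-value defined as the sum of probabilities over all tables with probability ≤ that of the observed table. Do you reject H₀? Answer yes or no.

Margins: r₁=17, r₂=12, c₁=12, c₂=17, n=29
p_obs = C(17,5)·C(12,7)/C(29,12); sum pmf over tables with pmf ≤ p_obs
p-value (two-sided) = 0.14791
At α=0.01: p ≥ α → fail to reject H₀

reject H₀: no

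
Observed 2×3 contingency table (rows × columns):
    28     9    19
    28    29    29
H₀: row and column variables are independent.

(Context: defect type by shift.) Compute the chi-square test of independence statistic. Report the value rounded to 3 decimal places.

Row totals [56, 86], col totals [56, 38, 48], n=142
χ² = (28−22.08)²/22.08 + (9−14.99)²/14.99 + (19−18.93)²/18.93 + (28−33.92)²/33.92 + (29−23.01)²/23.01 + (29−29.07)²/29.07 = 6.5646
df = 2

test statistic = 6.565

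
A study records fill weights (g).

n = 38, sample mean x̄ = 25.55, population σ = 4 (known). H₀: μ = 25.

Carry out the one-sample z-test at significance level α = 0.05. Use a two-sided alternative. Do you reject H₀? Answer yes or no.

SE = σ/√n = 4/√38 = 0.6489
z = (x̄−μ₀)/SE = (25.55−25)/0.6489 = 0.8476
p-value (two-sided) = 0.39666
At α=0.05: p ≥ α → fail to reject H₀

reject H₀: no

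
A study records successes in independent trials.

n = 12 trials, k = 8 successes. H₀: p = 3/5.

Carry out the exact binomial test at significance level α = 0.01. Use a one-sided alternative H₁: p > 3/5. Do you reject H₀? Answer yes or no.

reject H₀: no

Exact binomial: n=12, k=8, p₀=3/5=0.6000
P(X≥8) from Σ C(n,i)·p₀^i·(1−p₀)^(n−i)
p-value (one-sided, H₁ greater) = 0.43818
At α=0.01: p ≥ α → fail to reject H₀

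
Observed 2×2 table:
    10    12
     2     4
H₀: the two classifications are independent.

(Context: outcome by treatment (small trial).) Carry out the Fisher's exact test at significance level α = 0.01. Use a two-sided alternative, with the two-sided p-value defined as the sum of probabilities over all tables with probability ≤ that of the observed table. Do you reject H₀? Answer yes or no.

Margins: r₁=22, r₂=6, c₁=12, c₂=16, n=28
p_obs = C(22,10)·C(6,2)/C(28,12); sum pmf over tables with pmf ≤ p_obs
p-value (two-sided) = 0.67298
At α=0.01: p ≥ α → fail to reject H₀

reject H₀: no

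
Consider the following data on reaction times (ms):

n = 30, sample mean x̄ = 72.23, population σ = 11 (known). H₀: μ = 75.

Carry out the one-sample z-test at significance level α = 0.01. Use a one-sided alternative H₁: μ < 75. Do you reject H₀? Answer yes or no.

SE = σ/√n = 11/√30 = 2.0083
z = (x̄−μ₀)/SE = (72.23−75)/2.0083 = -1.3793
p-value (one-sided, H₁ less) = 0.08391
At α=0.01: p ≥ α → fail to reject H₀

reject H₀: no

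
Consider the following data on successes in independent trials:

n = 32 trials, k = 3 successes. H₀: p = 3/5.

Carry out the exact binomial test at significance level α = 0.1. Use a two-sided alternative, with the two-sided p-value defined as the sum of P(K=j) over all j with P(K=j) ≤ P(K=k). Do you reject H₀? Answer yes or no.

reject H₀: yes

Exact binomial: n=32, k=3, p₀=3/5=0.6000
P(X=j) = C(n,j)·p₀^j·(1−p₀)^(n−j); p = Σ P(X=j) over j with P(X=j) ≤ P(X=3)
p-value (two-sided) = 0.00000
At α=0.1: p < α → reject H₀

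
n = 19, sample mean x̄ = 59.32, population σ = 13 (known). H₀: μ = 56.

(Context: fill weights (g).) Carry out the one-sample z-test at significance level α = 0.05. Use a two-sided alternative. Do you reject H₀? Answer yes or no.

SE = σ/√n = 13/√19 = 2.9824
z = (x̄−μ₀)/SE = (59.32−56)/2.9824 = 1.1132
p-value (two-sided) = 0.26562
At α=0.05: p ≥ α → fail to reject H₀

reject H₀: no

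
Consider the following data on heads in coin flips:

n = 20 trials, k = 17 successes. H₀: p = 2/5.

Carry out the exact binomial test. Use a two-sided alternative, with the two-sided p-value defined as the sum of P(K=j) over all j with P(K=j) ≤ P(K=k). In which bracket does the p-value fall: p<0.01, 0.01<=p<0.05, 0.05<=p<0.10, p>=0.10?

p-value bracket: p<0.01

Exact binomial: n=20, k=17, p₀=2/5=0.4000
P(X=j) = C(n,j)·p₀^j·(1−p₀)^(n−j); p = Σ P(X=j) over j with P(X=j) ≤ P(X=17)
p-value (two-sided) = 0.00008
→ bracket: p<0.01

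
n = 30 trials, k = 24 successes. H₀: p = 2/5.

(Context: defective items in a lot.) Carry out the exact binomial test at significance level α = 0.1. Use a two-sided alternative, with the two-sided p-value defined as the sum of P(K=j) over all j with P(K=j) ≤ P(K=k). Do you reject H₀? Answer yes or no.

Exact binomial: n=30, k=24, p₀=2/5=0.4000
P(X=j) = C(n,j)·p₀^j·(1−p₀)^(n−j); p = Σ P(X=j) over j with P(X=j) ≤ P(X=24)
p-value (two-sided) = 0.00001
At α=0.1: p < α → reject H₀

reject H₀: yes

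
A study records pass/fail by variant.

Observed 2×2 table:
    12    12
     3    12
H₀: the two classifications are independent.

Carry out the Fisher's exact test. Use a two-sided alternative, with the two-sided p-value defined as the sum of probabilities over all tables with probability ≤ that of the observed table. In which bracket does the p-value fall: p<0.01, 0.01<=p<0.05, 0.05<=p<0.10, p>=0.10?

Margins: r₁=24, r₂=15, c₁=15, c₂=24, n=39
p_obs = C(24,12)·C(15,3)/C(39,15); sum pmf over tables with pmf ≤ p_obs
p-value (two-sided) = 0.09307
→ bracket: 0.05<=p<0.10

p-value bracket: 0.05<=p<0.10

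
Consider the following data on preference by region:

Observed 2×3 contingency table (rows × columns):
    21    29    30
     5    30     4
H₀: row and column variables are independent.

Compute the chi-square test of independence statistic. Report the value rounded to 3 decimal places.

Row totals [80, 39], col totals [26, 59, 34], n=119
χ² = (21−17.48)²/17.48 + (29−39.66)²/39.66 + (30−22.86)²/22.86 + (5−8.52)²/8.52 + (30−19.34)²/19.34 + (4−11.14)²/11.14 = 17.7233
df = 2

test statistic = 17.723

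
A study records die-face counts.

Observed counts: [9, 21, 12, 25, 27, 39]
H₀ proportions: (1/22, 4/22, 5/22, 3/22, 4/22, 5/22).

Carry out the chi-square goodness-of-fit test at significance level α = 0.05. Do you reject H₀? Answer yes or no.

n = 133; E_i = n·p_i = [6.05, 24.18, 30.23, 18.14, 24.18, 30.23]
χ² = (9−6.05)²/6.05 + (21−24.18)²/24.18 + (12−30.23)²/30.23 + (25−18.14)²/18.14 + (27−24.18)²/24.18 + (39−30.23)²/30.23 = 18.3258
df = 5
p-value (upper-tail) = 0.00256
At α=0.05: p < α → reject H₀

reject H₀: yes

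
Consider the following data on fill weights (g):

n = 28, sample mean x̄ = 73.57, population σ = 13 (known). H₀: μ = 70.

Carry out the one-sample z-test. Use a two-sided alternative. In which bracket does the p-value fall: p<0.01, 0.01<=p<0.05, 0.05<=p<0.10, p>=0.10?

SE = σ/√n = 13/√28 = 2.4568
z = (x̄−μ₀)/SE = (73.57−70)/2.4568 = 1.4531
p-value (two-sided) = 0.14619
→ bracket: p>=0.10

p-value bracket: p>=0.10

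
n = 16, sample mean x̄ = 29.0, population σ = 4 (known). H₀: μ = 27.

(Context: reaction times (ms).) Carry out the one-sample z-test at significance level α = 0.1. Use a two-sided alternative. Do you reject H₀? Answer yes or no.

SE = σ/√n = 4/√16 = 1.0000
z = (x̄−μ₀)/SE = (29.0−27)/1.0000 = 2.0000
p-value (two-sided) = 0.04550
At α=0.1: p < α → reject H₀

reject H₀: yes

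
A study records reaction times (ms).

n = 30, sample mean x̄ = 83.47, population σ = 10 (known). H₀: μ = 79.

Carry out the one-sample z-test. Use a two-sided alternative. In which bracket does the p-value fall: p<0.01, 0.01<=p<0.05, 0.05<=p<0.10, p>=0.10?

SE = σ/√n = 10/√30 = 1.8257
z = (x̄−μ₀)/SE = (83.47−79)/1.8257 = 2.4483
p-value (two-sided) = 0.01435
→ bracket: 0.01<=p<0.05

p-value bracket: 0.01<=p<0.05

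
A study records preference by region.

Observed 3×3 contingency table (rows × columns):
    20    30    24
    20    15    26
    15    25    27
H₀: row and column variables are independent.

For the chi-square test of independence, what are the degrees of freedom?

df = (r−1)(c−1) = (3−1)·(3−1) = 4

degrees of freedom = 4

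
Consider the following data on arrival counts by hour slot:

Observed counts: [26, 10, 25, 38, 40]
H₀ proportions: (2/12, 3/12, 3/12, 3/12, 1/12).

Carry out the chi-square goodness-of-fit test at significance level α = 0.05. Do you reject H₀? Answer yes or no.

reject H₀: yes

n = 139; E_i = n·p_i = [23.17, 34.75, 34.75, 34.75, 11.58]
χ² = (26−23.17)²/23.17 + (10−34.75)²/34.75 + (25−34.75)²/34.75 + (38−34.75)²/34.75 + (40−11.58)²/11.58 = 90.7266
df = 4
p-value (upper-tail) = 0.00000
At α=0.05: p < α → reject H₀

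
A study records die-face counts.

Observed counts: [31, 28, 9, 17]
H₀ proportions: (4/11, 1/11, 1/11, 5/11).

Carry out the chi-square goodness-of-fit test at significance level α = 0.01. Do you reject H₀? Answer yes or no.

reject H₀: yes

n = 85; E_i = n·p_i = [30.91, 7.73, 7.73, 38.64]
χ² = (31−30.91)²/30.91 + (28−7.73)²/7.73 + (9−7.73)²/7.73 + (17−38.64)²/38.64 = 65.5124
df = 3
p-value (upper-tail) = 0.00000
At α=0.01: p < α → reject H₀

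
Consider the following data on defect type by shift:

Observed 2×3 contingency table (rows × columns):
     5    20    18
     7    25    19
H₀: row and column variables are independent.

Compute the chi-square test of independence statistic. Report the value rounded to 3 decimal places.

test statistic = 0.237

Row totals [43, 51], col totals [12, 45, 37], n=94
χ² = (5−5.49)²/5.49 + (20−20.59)²/20.59 + (18−16.93)²/16.93 + (7−6.51)²/6.51 + (25−24.41)²/24.41 + (19−20.07)²/20.07 = 0.2368
df = 2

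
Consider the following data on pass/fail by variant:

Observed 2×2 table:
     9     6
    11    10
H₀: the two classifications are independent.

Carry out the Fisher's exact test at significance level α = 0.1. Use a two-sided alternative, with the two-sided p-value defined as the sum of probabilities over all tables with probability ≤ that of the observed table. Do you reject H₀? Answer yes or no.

Margins: r₁=15, r₂=21, c₁=20, c₂=16, n=36
p_obs = C(15,9)·C(21,11)/C(36,20); sum pmf over tables with pmf ≤ p_obs
p-value (two-sided) = 0.74118
At α=0.1: p ≥ α → fail to reject H₀

reject H₀: no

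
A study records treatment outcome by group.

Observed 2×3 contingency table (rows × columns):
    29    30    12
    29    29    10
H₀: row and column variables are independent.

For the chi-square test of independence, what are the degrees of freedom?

degrees of freedom = 2

df = (r−1)(c−1) = (2−1)·(3−1) = 2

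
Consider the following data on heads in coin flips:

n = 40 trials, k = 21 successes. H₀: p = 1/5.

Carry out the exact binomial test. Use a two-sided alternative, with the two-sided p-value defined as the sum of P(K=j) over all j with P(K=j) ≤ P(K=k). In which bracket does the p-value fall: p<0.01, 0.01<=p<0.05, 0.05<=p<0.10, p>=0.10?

p-value bracket: p<0.01

Exact binomial: n=40, k=21, p₀=1/5=0.2000
P(X=j) = C(n,j)·p₀^j·(1−p₀)^(n−j); p = Σ P(X=j) over j with P(X=j) ≤ P(X=21)
p-value (two-sided) = 0.00001
→ bracket: p<0.01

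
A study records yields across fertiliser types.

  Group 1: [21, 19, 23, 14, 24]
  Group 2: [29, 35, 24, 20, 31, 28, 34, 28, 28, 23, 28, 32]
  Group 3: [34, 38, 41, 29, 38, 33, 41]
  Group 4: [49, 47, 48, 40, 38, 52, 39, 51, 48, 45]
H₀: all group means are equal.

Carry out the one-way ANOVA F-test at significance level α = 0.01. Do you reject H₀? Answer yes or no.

Group means [20.20, 28.33, 36.29, 45.70], grand mean 33.882
SSB = Σnᵢ(x̄ᵢ−x̄)² = 2742.534; SSW = ΣΣ(x−x̄ᵢ)² = 624.995
MSB = 2742.534/3 = 914.1781; MSW = 624.995/30 = 20.8332
F = MSB/MSW = 43.8809
df = (3, 30)
p-value (upper-tail) = 0.00000
At α=0.01: p < α → reject H₀

reject H₀: yes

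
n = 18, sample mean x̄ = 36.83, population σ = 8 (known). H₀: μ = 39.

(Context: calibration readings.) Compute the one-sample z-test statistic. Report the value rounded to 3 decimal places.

SE = σ/√n = 8/√18 = 1.8856
z = (x̄−μ₀)/SE = (36.83−39)/1.8856 = -1.1508

test statistic = -1.151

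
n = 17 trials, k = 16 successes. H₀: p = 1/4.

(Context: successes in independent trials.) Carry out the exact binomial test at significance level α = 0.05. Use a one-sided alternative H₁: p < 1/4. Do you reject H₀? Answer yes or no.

reject H₀: no

Exact binomial: n=17, k=16, p₀=1/4=0.2500
P(X≤16) from Σ C(n,i)·p₀^i·(1−p₀)^(n−i)
p-value (one-sided, H₁ less) = 1.00000
At α=0.05: p ≥ α → fail to reject H₀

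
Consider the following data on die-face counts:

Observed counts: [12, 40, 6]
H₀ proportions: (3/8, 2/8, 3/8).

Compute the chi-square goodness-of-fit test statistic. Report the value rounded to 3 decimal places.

test statistic = 60.621

n = 58; E_i = n·p_i = [21.75, 14.50, 21.75]
χ² = (12−21.75)²/21.75 + (40−14.50)²/14.50 + (6−21.75)²/21.75 = 60.6207
df = 2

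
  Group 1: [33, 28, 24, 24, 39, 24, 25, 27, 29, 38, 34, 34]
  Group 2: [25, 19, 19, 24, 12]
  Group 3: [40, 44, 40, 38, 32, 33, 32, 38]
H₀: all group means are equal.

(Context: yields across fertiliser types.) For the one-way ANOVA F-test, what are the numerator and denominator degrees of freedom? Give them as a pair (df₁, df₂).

k = 3 groups, N = 25 total
df = (k−1, N−k) = (3−1, 25−3) = (2, 22)

degrees of freedom = [2, 22]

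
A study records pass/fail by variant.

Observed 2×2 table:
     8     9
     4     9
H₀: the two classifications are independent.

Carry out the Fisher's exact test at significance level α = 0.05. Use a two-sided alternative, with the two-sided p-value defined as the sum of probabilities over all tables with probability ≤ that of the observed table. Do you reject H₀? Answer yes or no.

Margins: r₁=17, r₂=13, c₁=12, c₂=18, n=30
p_obs = C(17,8)·C(13,4)/C(30,12); sum pmf over tables with pmf ≤ p_obs
p-value (two-sided) = 0.46508
At α=0.05: p ≥ α → fail to reject H₀

reject H₀: no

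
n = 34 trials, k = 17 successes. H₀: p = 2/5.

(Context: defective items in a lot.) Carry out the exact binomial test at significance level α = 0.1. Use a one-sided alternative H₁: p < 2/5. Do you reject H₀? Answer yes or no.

reject H₀: no

Exact binomial: n=34, k=17, p₀=2/5=0.4000
P(X≤17) from Σ C(n,i)·p₀^i·(1−p₀)^(n−i)
p-value (one-sided, H₁ less) = 0.91283
At α=0.1: p ≥ α → fail to reject H₀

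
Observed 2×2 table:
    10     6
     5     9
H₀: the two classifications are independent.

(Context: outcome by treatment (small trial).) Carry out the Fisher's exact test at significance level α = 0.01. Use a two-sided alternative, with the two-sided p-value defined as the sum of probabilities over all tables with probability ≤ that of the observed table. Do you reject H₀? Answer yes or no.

Margins: r₁=16, r₂=14, c₁=15, c₂=15, n=30
p_obs = C(16,10)·C(14,5)/C(30,15); sum pmf over tables with pmf ≤ p_obs
p-value (two-sided) = 0.27230
At α=0.01: p ≥ α → fail to reject H₀

reject H₀: no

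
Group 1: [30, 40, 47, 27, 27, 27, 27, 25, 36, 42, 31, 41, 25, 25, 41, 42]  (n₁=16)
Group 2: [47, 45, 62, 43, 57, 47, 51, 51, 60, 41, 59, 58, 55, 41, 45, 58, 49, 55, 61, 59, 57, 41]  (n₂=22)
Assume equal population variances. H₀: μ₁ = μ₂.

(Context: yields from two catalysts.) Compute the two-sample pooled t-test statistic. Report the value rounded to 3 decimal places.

test statistic = -7.637

x̄₁=33.312, s₁=7.709, n₁=16
x̄₂=51.909, s₂=7.191, n₂=22
s_p² = [15·7.709² + 21·7.191²]/36 = 54.9238
SE = √(s_p²·(1/16+1/22)) = 2.4350
t = (33.312−51.909)/2.4350 = -7.6372
df = 36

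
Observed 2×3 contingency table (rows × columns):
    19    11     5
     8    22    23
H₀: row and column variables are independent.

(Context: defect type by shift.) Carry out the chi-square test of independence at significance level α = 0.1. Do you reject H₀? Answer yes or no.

reject H₀: yes

Row totals [35, 53], col totals [27, 33, 28], n=88
χ² = (19−10.74)²/10.74 + (11−13.12)²/13.12 + (5−11.14)²/11.14 + (8−16.26)²/16.26 + (22−19.88)²/19.88 + (23−16.86)²/16.86 = 16.7381
df = 2
p-value (upper-tail) = 0.00023
At α=0.1: p < α → reject H₀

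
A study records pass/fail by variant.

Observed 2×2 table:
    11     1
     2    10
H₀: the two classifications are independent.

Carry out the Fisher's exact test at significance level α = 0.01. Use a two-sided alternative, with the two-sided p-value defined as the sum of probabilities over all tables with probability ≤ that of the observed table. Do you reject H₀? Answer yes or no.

reject H₀: yes

Margins: r₁=12, r₂=12, c₁=13, c₂=11, n=24
p_obs = C(12,11)·C(12,2)/C(24,13); sum pmf over tables with pmf ≤ p_obs
p-value (two-sided) = 0.00064
At α=0.01: p < α → reject H₀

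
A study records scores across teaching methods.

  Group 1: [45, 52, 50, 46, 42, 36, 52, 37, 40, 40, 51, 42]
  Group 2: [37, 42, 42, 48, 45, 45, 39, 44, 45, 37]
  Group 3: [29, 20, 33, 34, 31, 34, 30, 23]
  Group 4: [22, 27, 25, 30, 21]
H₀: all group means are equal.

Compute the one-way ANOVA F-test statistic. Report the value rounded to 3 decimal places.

Group means [44.42, 42.40, 29.25, 25.00], grand mean 37.600
SSB = Σnᵢ(x̄ᵢ−x̄)² = 2139.583; SSW = ΣΣ(x−x̄ᵢ)² = 734.817
MSB = 2139.583/3 = 713.1944; MSW = 734.817/31 = 23.7038
F = MSB/MSW = 30.0878
df = (3, 31)

test statistic = 30.088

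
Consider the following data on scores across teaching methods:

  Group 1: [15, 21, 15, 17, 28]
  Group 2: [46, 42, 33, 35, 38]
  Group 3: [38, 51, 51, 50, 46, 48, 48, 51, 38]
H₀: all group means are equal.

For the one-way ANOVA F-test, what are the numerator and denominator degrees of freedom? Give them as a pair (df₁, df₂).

k = 3 groups, N = 19 total
df = (k−1, N−k) = (3−1, 19−3) = (2, 16)

degrees of freedom = [2, 16]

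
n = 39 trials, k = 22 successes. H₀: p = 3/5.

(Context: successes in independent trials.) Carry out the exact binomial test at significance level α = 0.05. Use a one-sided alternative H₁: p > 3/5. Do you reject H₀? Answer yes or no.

Exact binomial: n=39, k=22, p₀=3/5=0.6000
P(X≥22) from Σ C(n,i)·p₀^i·(1−p₀)^(n−i)
p-value (one-sided, H₁ greater) = 0.73467
At α=0.05: p ≥ α → fail to reject H₀

reject H₀: no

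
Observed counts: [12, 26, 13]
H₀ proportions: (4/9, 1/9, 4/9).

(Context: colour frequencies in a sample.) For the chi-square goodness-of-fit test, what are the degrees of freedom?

df = k − 1 = 3 − 1 = 2

degrees of freedom = 2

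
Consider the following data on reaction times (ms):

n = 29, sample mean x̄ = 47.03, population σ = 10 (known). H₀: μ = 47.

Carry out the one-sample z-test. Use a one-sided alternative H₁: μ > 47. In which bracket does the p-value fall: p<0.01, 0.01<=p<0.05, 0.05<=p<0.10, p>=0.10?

p-value bracket: p>=0.10

SE = σ/√n = 10/√29 = 1.8570
z = (x̄−μ₀)/SE = (47.03−47)/1.8570 = 0.0162
p-value (one-sided, H₁ greater) = 0.49356
→ bracket: p>=0.10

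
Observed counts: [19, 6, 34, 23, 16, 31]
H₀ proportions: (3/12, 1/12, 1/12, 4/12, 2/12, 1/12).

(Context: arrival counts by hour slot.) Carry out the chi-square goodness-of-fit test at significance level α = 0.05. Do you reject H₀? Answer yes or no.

n = 129; E_i = n·p_i = [32.25, 10.75, 10.75, 43.00, 21.50, 10.75]
χ² = (19−32.25)²/32.25 + (6−10.75)²/10.75 + (34−10.75)²/10.75 + (23−43.00)²/43.00 + (16−21.50)²/21.50 + (31−10.75)²/10.75 = 106.6822
df = 5
p-value (upper-tail) = 0.00000
At α=0.05: p < α → reject H₀

reject H₀: yes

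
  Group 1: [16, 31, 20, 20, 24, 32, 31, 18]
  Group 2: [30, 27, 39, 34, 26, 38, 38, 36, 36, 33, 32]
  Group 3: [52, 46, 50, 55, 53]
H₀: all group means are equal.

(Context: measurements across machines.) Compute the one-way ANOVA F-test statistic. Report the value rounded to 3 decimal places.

test statistic = 44.565

Group means [24.00, 33.55, 51.20], grand mean 34.042
SSB = Σnᵢ(x̄ᵢ−x̄)² = 2281.431; SSW = ΣΣ(x−x̄ᵢ)² = 537.527
MSB = 2281.431/2 = 1140.7155; MSW = 537.527/21 = 25.5965
F = MSB/MSW = 44.5652
df = (2, 21)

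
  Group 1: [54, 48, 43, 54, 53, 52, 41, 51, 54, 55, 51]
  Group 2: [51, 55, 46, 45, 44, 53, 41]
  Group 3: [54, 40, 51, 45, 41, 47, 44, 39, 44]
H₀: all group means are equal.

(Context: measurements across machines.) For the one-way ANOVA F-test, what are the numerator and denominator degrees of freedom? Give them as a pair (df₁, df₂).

degrees of freedom = [2, 24]

k = 3 groups, N = 27 total
df = (k−1, N−k) = (3−1, 27−3) = (2, 24)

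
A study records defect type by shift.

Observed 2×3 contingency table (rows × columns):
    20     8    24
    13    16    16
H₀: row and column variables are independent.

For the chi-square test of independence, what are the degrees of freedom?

degrees of freedom = 2

df = (r−1)(c−1) = (2−1)·(3−1) = 2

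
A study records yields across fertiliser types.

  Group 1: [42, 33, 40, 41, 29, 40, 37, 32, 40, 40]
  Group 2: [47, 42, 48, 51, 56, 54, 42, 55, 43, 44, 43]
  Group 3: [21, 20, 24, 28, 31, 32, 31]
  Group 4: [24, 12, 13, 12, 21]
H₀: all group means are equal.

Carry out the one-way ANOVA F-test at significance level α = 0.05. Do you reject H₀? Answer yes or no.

reject H₀: yes

Group means [37.40, 47.73, 26.71, 16.40], grand mean 35.394
SSB = Σnᵢ(x̄ᵢ−x̄)² = 4044.668; SSW = ΣΣ(x−x̄ᵢ)² = 757.210
MSB = 4044.668/3 = 1348.2228; MSW = 757.210/29 = 26.1107
F = MSB/MSW = 51.6349
df = (3, 29)
p-value (upper-tail) = 0.00000
At α=0.05: p < α → reject H₀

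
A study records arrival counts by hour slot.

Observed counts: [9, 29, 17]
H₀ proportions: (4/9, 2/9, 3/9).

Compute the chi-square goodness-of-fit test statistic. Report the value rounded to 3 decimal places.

test statistic = 32.886

n = 55; E_i = n·p_i = [24.44, 12.22, 18.33]
χ² = (9−24.44)²/24.44 + (29−12.22)²/12.22 + (17−18.33)²/18.33 = 32.8864
df = 2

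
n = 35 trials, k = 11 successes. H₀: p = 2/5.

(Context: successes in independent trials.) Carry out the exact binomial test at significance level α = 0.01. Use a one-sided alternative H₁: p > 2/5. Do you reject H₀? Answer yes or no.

Exact binomial: n=35, k=11, p₀=2/5=0.4000
P(X≥11) from Σ C(n,i)·p₀^i·(1−p₀)^(n−i)
p-value (one-sided, H₁ greater) = 0.88775
At α=0.01: p ≥ α → fail to reject H₀

reject H₀: no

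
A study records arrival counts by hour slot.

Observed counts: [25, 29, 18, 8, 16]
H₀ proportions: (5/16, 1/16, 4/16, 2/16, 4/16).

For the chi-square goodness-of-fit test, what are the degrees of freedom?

df = k − 1 = 5 − 1 = 4

degrees of freedom = 4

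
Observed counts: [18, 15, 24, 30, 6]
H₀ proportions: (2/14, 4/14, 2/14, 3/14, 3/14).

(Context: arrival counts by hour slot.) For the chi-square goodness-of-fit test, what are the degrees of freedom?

df = k − 1 = 5 − 1 = 4

degrees of freedom = 4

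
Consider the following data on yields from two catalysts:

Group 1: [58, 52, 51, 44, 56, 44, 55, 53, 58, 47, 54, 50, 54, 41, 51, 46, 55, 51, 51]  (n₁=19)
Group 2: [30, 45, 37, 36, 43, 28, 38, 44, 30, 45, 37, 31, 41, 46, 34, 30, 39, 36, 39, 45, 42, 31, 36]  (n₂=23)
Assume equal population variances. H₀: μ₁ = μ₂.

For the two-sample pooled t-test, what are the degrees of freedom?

degrees of freedom = 40

df = n₁ + n₂ − 2 = 19 + 23 − 2 = 40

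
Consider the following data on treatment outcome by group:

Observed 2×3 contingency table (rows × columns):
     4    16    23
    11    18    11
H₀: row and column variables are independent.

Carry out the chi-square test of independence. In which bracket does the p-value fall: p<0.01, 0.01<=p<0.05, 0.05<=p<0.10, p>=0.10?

p-value bracket: 0.01<=p<0.05

Row totals [43, 40], col totals [15, 34, 34], n=83
χ² = (4−7.77)²/7.77 + (16−17.61)²/17.61 + (23−17.61)²/17.61 + (11−7.23)²/7.23 + (18−16.39)²/16.39 + (11−16.39)²/16.39 = 7.5210
df = 2
p-value (upper-tail) = 0.02327
→ bracket: 0.01<=p<0.05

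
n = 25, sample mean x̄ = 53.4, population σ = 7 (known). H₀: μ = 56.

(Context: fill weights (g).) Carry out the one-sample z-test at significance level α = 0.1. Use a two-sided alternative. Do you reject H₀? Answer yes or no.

reject H₀: yes

SE = σ/√n = 7/√25 = 1.4000
z = (x̄−μ₀)/SE = (53.4−56)/1.4000 = -1.8571
p-value (two-sided) = 0.06329
At α=0.1: p < α → reject H₀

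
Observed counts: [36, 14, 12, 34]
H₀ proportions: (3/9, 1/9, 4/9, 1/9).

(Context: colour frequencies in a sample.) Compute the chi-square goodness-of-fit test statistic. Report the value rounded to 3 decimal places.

n = 96; E_i = n·p_i = [32.00, 10.67, 42.67, 10.67]
χ² = (36−32.00)²/32.00 + (14−10.67)²/10.67 + (12−42.67)²/42.67 + (34−10.67)²/10.67 = 74.6250
df = 3

test statistic = 74.625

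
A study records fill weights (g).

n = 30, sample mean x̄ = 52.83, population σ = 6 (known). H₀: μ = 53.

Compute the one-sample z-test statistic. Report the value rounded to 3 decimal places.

SE = σ/√n = 6/√30 = 1.0954
z = (x̄−μ₀)/SE = (52.83−53)/1.0954 = -0.1552

test statistic = -0.155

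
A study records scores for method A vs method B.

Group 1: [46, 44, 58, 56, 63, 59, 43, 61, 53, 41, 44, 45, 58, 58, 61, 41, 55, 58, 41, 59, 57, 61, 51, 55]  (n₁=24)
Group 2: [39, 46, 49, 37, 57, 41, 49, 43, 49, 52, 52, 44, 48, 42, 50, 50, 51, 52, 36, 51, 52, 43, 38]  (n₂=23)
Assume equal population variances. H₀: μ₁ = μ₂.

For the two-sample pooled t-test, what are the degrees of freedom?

degrees of freedom = 45

df = n₁ + n₂ − 2 = 24 + 23 − 2 = 45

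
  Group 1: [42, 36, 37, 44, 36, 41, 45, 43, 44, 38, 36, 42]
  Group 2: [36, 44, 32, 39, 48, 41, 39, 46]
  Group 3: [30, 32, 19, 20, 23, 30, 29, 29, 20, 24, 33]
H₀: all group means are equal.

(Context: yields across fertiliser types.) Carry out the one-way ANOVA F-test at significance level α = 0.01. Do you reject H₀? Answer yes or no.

Group means [40.33, 40.62, 26.27], grand mean 35.419
SSB = Σnᵢ(x̄ᵢ−x̄)² = 1426.825; SSW = ΣΣ(x−x̄ᵢ)² = 598.723
MSB = 1426.825/2 = 713.4125; MSW = 598.723/28 = 21.3830
F = MSB/MSW = 33.3636
df = (2, 28)
p-value (upper-tail) = 0.00000
At α=0.01: p < α → reject H₀

reject H₀: yes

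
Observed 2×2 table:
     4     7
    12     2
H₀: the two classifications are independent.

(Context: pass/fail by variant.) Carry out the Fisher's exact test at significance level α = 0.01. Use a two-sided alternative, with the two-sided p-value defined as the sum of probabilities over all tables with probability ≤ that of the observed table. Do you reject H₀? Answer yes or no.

Margins: r₁=11, r₂=14, c₁=16, c₂=9, n=25
p_obs = C(11,4)·C(14,12)/C(25,16); sum pmf over tables with pmf ≤ p_obs
p-value (two-sided) = 0.01684
At α=0.01: p ≥ α → fail to reject H₀

reject H₀: no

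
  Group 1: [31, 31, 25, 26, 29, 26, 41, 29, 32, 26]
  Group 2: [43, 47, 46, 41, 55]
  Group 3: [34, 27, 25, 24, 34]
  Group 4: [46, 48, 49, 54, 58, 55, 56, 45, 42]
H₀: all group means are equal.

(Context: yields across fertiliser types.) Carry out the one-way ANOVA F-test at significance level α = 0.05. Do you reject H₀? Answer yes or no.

reject H₀: yes

Group means [29.60, 46.40, 28.80, 50.33], grand mean 38.793
SSB = Σnᵢ(x̄ᵢ−x̄)² = 2832.359; SSW = ΣΣ(x−x̄ᵢ)² = 660.400
MSB = 2832.359/3 = 944.1195; MSW = 660.400/25 = 26.4160
F = MSB/MSW = 35.7404
df = (3, 25)
p-value (upper-tail) = 0.00000
At α=0.05: p < α → reject H₀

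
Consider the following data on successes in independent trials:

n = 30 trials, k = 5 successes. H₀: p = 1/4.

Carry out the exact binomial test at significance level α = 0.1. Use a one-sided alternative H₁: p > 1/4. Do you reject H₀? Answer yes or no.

reject H₀: no

Exact binomial: n=30, k=5, p₀=1/4=0.2500
P(X≥5) from Σ C(n,i)·p₀^i·(1−p₀)^(n−i)
p-value (one-sided, H₁ greater) = 0.90213
At α=0.1: p ≥ α → fail to reject H₀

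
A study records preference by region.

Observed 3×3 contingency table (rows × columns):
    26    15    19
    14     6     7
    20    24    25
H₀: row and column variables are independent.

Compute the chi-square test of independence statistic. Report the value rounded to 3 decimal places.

Row totals [60, 27, 69], col totals [60, 45, 51], n=156
χ² = (26−23.08)²/23.08 + (15−17.31)²/17.31 + (19−19.62)²/19.62 + (14−10.38)²/10.38 + (6−7.79)²/7.79 + (7−8.83)²/8.83 + (20−26.54)²/26.54 + (24−19.90)²/19.90 + (25−22.56)²/22.56 = 5.4631
df = 4

test statistic = 5.463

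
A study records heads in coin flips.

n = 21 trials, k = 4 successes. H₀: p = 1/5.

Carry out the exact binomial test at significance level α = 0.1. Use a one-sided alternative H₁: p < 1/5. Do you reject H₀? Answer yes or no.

reject H₀: no

Exact binomial: n=21, k=4, p₀=1/5=0.2000
P(X≤4) from Σ C(n,i)·p₀^i·(1−p₀)^(n−i)
p-value (one-sided, H₁ less) = 0.58601
At α=0.1: p ≥ α → fail to reject H₀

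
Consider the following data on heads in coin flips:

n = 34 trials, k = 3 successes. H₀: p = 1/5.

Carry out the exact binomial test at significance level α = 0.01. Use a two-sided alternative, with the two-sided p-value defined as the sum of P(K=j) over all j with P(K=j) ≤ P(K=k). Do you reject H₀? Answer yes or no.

Exact binomial: n=34, k=3, p₀=1/5=0.2000
P(X=j) = C(n,j)·p₀^j·(1−p₀)^(n−j); p = Σ P(X=j) over j with P(X=j) ≤ P(X=3)
p-value (two-sided) = 0.13203
At α=0.01: p ≥ α → fail to reject H₀

reject H₀: no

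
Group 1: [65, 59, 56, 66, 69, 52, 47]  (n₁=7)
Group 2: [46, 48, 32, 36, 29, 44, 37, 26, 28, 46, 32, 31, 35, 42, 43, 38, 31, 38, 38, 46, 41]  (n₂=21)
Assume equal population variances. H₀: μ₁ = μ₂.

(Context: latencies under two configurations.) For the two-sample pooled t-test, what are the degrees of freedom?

degrees of freedom = 26

df = n₁ + n₂ − 2 = 7 + 21 − 2 = 26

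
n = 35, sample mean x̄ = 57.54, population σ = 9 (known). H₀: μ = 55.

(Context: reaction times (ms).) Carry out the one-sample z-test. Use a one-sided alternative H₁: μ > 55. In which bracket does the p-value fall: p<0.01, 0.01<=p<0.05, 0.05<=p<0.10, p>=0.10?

p-value bracket: 0.01<=p<0.05

SE = σ/√n = 9/√35 = 1.5213
z = (x̄−μ₀)/SE = (57.54−55)/1.5213 = 1.6696
p-value (one-sided, H₁ greater) = 0.04749
→ bracket: 0.01<=p<0.05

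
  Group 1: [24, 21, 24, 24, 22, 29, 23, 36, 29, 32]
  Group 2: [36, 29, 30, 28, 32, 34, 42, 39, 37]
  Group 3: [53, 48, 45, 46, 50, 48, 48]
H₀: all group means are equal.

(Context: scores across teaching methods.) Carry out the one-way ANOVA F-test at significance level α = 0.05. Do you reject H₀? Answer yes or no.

Group means [26.40, 34.11, 48.29], grand mean 34.962
SSB = Σnᵢ(x̄ᵢ−x̄)² = 1982.244; SSW = ΣΣ(x−x̄ᵢ)² = 438.717
MSB = 1982.244/2 = 991.1220; MSW = 438.717/23 = 19.0747
F = MSB/MSW = 51.9601
df = (2, 23)
p-value (upper-tail) = 0.00000
At α=0.05: p < α → reject H₀

reject H₀: yes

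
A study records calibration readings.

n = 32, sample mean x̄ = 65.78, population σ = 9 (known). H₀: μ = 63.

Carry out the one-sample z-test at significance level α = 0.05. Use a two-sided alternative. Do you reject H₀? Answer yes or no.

reject H₀: no

SE = σ/√n = 9/√32 = 1.5910
z = (x̄−μ₀)/SE = (65.78−63)/1.5910 = 1.7473
p-value (two-sided) = 0.08058
At α=0.05: p ≥ α → fail to reject H₀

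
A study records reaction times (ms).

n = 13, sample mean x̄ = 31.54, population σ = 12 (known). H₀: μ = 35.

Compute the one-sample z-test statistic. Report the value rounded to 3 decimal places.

test statistic = -1.040

SE = σ/√n = 12/√13 = 3.3282
z = (x̄−μ₀)/SE = (31.54−35)/3.3282 = -1.0396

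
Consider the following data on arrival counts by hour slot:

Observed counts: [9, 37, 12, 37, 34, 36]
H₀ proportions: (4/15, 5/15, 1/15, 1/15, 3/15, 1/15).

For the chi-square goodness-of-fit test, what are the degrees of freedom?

degrees of freedom = 5

df = k − 1 = 6 − 1 = 5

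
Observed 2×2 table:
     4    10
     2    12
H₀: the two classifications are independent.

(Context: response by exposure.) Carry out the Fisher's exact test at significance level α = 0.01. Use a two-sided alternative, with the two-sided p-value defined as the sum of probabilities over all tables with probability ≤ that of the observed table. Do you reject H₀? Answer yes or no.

reject H₀: no

Margins: r₁=14, r₂=14, c₁=6, c₂=22, n=28
p_obs = C(14,4)·C(14,2)/C(28,6); sum pmf over tables with pmf ≤ p_obs
p-value (two-sided) = 0.64831
At α=0.01: p ≥ α → fail to reject H₀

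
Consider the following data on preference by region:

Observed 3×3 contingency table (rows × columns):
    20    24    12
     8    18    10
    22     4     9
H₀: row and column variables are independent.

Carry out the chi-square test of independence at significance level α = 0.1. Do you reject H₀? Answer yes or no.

reject H₀: yes

Row totals [56, 36, 35], col totals [50, 46, 31], n=127
χ² = (20−22.05)²/22.05 + (24−20.28)²/20.28 + (12−13.67)²/13.67 + (8−14.17)²/14.17 + (18−13.04)²/13.04 + (10−8.79)²/8.79 + (22−13.78)²/13.78 + (4−12.68)²/12.68 + (9−8.54)²/8.54 = 16.6860
df = 4
p-value (upper-tail) = 0.00222
At α=0.1: p < α → reject H₀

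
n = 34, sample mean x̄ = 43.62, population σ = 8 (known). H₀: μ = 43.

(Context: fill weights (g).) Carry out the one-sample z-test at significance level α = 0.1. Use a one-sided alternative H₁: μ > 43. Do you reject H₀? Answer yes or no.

reject H₀: no

SE = σ/√n = 8/√34 = 1.3720
z = (x̄−μ₀)/SE = (43.62−43)/1.3720 = 0.4519
p-value (one-sided, H₁ greater) = 0.32567
At α=0.1: p ≥ α → fail to reject H₀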